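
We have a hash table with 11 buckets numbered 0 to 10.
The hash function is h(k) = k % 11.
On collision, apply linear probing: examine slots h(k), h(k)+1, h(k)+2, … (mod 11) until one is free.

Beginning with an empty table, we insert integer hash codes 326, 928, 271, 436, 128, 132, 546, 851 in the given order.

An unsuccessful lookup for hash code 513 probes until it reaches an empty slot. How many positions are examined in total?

7

Insert 326: h=7, slot 7 empty => index 7.
Insert 928: h=4, slot 4 empty => index 4.
Insert 271: h=7, slot 7 occupied => index 8.
Insert 436: h=7, slots 7,8 occupied => index 9.
Insert 128: h=7, slots 7,8,9 occupied => index 10.
Insert 132: h=0, slot 0 empty => index 0.
Insert 546: h=7, slots 7,8,9,10,0 occupied => index 1.
Insert 851: h=4, slot 4 occupied => index 5.
Table: [132, 546, ∅, ∅, 928, 851, ∅, 326, 271, 436, 128]
Lookup 513: h=7, probe 7,8,9,10,0,1,2 → slot 2 empty, not found.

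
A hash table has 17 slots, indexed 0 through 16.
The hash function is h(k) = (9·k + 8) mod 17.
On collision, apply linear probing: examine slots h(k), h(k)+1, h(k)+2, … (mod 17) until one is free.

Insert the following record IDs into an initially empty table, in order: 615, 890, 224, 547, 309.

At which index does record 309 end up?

4

615 hashes to 1; slot 1 is free -> place at 1.
890 hashes to 11; slot 11 is free -> place at 11.
224 hashes to 1; 1 taken -> place at 2.
547 hashes to 1; 1,2 taken -> place at 3.
309 hashes to 1; 1,2,3 taken -> place at 4.
Table: [—, 615, 224, 547, 309, —, —, —, —, —, —, 890, —, —, —, —, —]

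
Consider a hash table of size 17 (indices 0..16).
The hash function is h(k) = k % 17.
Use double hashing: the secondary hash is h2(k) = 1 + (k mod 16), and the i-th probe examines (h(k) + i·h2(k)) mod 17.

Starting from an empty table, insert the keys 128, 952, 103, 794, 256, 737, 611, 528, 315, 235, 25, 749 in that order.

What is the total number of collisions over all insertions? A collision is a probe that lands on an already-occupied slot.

5

128 hashes to 9; slot 9 is free -> place at 9.
952 hashes to 0; slot 0 is free -> place at 0.
103 hashes to 1; slot 1 is free -> place at 1.
794 hashes to 12; slot 12 is free -> place at 12.
256 hashes to 1, h2=1; 1 taken -> place at 2.
737 hashes to 6; slot 6 is free -> place at 6.
611 hashes to 16; slot 16 is free -> place at 16.
528 hashes to 1, h2=1; 1,2 taken -> place at 3.
315 hashes to 9, h2=12; 9 taken -> place at 4.
235 hashes to 14; slot 14 is free -> place at 14.
25 hashes to 8; slot 8 is free -> place at 8.
749 hashes to 1, h2=14; 1 taken -> place at 15.
Table: [952, 103, 256, 528, 315, ∅, 737, ∅, 25, 128, ∅, ∅, 794, ∅, 235, 749, 611]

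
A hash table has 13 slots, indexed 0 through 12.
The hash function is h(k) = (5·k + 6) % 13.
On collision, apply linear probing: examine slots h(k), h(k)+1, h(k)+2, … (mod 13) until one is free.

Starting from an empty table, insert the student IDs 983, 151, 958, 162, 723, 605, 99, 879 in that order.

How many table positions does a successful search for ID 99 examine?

5

Insert 983: h=7, slot 7 empty → index 7.
Insert 151: h=7, slot 7 occupied → index 8.
Insert 958: h=12, slot 12 empty → index 12.
Insert 162: h=10, slot 10 empty → index 10.
Insert 723: h=7, slots 7,8 occupied → index 9.
Insert 605: h=2, slot 2 empty → index 2.
Insert 99: h=7, slots 7,8,9,10 occupied → index 11.
Insert 879: h=7, slots 7,8,9,10,11,12 occupied → index 0.
Table: [879, ., 605, ., ., ., ., 983, 151, 723, 162, 99, 958]
Lookup 99: h=7, probe 7,8,9,10,11 → found at 11.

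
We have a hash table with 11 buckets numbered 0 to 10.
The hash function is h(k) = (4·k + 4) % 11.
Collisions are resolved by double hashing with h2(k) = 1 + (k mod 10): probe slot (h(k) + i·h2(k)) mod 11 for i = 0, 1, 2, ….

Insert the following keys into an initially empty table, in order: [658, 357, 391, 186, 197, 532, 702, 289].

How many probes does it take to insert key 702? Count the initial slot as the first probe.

658: h=7 => slot 7
357: h=2 => slot 2
391: h=6 => slot 6
186: h=0 => slot 0
197: h=0, h2=8, probe 0,8 => slot 8
532: h=9 => slot 9
702: h=7, h2=3, probe 7,10 => slot 10
289: h=5 => slot 5
Table: [186, ∅, 357, ∅, ∅, 289, 391, 658, 197, 532, 702]

2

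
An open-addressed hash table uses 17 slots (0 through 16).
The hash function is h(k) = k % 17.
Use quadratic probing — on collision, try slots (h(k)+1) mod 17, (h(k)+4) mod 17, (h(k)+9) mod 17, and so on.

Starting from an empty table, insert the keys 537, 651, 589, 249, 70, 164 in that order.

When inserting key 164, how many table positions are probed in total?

537 hashes to 10; slot 10 is free => place at 10.
651 hashes to 5; slot 5 is free => place at 5.
589 hashes to 11; slot 11 is free => place at 11.
249 hashes to 11; 11 taken => place at 12.
70 hashes to 2; slot 2 is free => place at 2.
164 hashes to 11; 11,12 taken => place at 15.
Table: [_, _, 70, _, _, 651, _, _, _, _, 537, 589, 249, _, _, 164, _]

3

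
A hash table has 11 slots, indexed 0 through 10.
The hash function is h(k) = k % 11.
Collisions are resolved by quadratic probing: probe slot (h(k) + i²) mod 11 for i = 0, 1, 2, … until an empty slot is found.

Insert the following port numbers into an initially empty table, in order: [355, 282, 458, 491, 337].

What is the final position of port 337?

Insert 355: h=3, slot 3 empty -> index 3.
Insert 282: h=7, slot 7 empty -> index 7.
Insert 458: h=7, slot 7 occupied -> index 8.
Insert 491: h=7, slots 7,8 occupied -> index 0.
Insert 337: h=7, slots 7,8,0 occupied -> index 5.
Table: [491, ., ., 355, ., 337, ., 282, 458, ., .]

5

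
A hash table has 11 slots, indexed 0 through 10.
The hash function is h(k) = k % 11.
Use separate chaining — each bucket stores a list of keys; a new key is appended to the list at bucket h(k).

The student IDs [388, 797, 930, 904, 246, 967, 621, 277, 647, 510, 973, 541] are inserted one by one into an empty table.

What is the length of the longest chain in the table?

3

Insert 388: h=3, bucket 3 empty → new chain.
Insert 797: h=5, bucket 5 empty → new chain.
Insert 930: h=6, bucket 6 empty → new chain.
Insert 904: h=2, bucket 2 empty → new chain.
Insert 246: h=4, bucket 4 empty → new chain.
Insert 967: h=10, bucket 10 empty → new chain.
Insert 621: h=5, bucket 5 nonempty → append to chain.
Insert 277: h=2, bucket 2 nonempty → append to chain.
Insert 647: h=9, bucket 9 empty → new chain.
Insert 510: h=4, bucket 4 nonempty → append to chain.
Insert 973: h=5, bucket 5 nonempty → append to chain.
Insert 541: h=2, bucket 2 nonempty → append to chain.
Final buckets:
0: —
1: —
2: 904 -> 277 -> 541
3: 388
4: 246 -> 510
5: 797 -> 621 -> 973
6: 930
7: —
8: —
9: 647
10: 967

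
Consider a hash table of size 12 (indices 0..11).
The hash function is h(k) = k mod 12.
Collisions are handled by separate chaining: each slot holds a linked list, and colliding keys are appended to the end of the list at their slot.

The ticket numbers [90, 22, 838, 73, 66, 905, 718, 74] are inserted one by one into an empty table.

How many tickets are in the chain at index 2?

1

90 → bucket 6
22 → bucket 10
838 → bucket 10 (collision)
73 → bucket 1
66 → bucket 6 (collision)
905 → bucket 5
718 → bucket 10 (collision)
74 → bucket 2
Final buckets:
0: -
1: 73
2: 74
3: -
4: -
5: 905
6: 90 -> 66
7: -
8: -
9: -
10: 22 -> 838 -> 718
11: -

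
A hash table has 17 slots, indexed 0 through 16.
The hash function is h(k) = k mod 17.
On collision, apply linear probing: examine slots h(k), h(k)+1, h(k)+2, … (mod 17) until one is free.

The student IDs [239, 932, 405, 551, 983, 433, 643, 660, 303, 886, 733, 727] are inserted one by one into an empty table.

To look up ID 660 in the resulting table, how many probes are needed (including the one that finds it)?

6

239: h=1 => slot 1
932: h=14 => slot 14
405: h=14, probe 14,15 => slot 15
551: h=7 => slot 7
983: h=14, probe 14,15,16 => slot 16
433: h=8 => slot 8
643: h=14, probe 14,15,16,0 => slot 0
660: h=14, probe 14,15,16,0,1,2 => slot 2
303: h=14, probe 14,15,16,0,1,2,3 => slot 3
886: h=2, probe 2,3,4 => slot 4
733: h=2, probe 2,3,4,5 => slot 5
727: h=13 => slot 13
Table: [643, 239, 660, 303, 886, 733, —, 551, 433, —, —, —, —, 727, 932, 405, 983]
Lookup 660: h=14, probe 14,15,16,0,1,2 → found at 2.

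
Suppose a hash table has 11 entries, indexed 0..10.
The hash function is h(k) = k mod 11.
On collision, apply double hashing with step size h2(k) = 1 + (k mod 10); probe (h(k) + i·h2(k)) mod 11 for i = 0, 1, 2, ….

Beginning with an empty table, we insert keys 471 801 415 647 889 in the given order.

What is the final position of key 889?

7

Insert 471: h=9, slot 9 empty → index 9.
Insert 801: h=9, h2=2, slot 9 occupied → index 0.
Insert 415: h=8, slot 8 empty → index 8.
Insert 647: h=9, h2=8, slot 9 occupied → index 6.
Insert 889: h=9, h2=10, slots 9,8 occupied → index 7.
Table: [801, ∅, ∅, ∅, ∅, ∅, 647, 889, 415, 471, ∅]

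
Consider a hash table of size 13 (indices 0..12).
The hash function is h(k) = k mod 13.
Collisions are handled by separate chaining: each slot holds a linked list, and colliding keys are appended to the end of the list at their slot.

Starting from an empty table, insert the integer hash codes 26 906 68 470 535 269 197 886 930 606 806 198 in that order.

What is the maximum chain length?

Insert 26: h=0, bucket 0 empty → new chain.
Insert 906: h=9, bucket 9 empty → new chain.
Insert 68: h=3, bucket 3 empty → new chain.
Insert 470: h=2, bucket 2 empty → new chain.
Insert 535: h=2, bucket 2 nonempty → append to chain.
Insert 269: h=9, bucket 9 nonempty → append to chain.
Insert 197: h=2, bucket 2 nonempty → append to chain.
Insert 886: h=2, bucket 2 nonempty → append to chain.
Insert 930: h=7, bucket 7 empty → new chain.
Insert 606: h=8, bucket 8 empty → new chain.
Insert 806: h=0, bucket 0 nonempty → append to chain.
Insert 198: h=3, bucket 3 nonempty → append to chain.
Final buckets:
0: 26 -> 806
1: -
2: 470 -> 535 -> 197 -> 886
3: 68 -> 198
4: -
5: -
6: -
7: 930
8: 606
9: 906 -> 269
10: -
11: -
12: -

4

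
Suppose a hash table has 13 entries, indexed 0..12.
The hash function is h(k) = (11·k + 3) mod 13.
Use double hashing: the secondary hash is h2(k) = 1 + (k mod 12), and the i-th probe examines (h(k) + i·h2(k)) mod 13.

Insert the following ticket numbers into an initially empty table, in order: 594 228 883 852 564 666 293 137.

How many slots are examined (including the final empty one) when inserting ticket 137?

3

594: h=11 → slot 11
228: h=2 → slot 2
883: h=5 → slot 5
852: h=2, h2=1, probe 2,3 → slot 3
564: h=6 → slot 6
666: h=10 → slot 10
293: h=2, h2=6, probe 2,8 → slot 8
137: h=2, h2=6, probe 2,8,1 → slot 1
Table: [_, 137, 228, 852, _, 883, 564, _, 293, _, 666, 594, _]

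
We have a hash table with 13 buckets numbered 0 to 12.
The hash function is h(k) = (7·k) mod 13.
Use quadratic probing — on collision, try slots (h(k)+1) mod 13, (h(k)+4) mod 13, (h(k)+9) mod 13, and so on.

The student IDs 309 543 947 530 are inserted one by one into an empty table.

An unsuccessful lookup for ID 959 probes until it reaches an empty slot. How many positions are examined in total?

309 hashes to 5; slot 5 is free -> place at 5.
543 hashes to 5; 5 taken -> place at 6.
947 hashes to 12; slot 12 is free -> place at 12.
530 hashes to 5; 5,6 taken -> place at 9.
Table: [., ., ., ., ., 309, 543, ., ., 530, ., ., 947]
Lookup 959: h=5, probe 5,6,9,1 → slot 1 empty, not found.

4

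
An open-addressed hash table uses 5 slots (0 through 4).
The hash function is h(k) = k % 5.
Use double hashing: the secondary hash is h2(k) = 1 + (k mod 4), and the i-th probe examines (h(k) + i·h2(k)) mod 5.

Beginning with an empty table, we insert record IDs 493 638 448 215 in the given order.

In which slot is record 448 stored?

4

493: h=3 -> slot 3
638: h=3, h2=3, probe 3,1 -> slot 1
448: h=3, h2=1, probe 3,4 -> slot 4
215: h=0 -> slot 0
Table: [215, 638, ., 493, 448]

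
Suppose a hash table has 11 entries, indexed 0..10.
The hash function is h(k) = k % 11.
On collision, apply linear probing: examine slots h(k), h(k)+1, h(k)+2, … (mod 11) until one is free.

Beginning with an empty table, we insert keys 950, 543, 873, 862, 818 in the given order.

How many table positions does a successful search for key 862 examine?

Insert 950: h=4, slot 4 empty => index 4.
Insert 543: h=4, slot 4 occupied => index 5.
Insert 873: h=4, slots 4,5 occupied => index 6.
Insert 862: h=4, slots 4,5,6 occupied => index 7.
Insert 818: h=4, slots 4,5,6,7 occupied => index 8.
Table: [., ., ., ., 950, 543, 873, 862, 818, ., .]
Lookup 862: h=4, probe 4,5,6,7 → found at 7.

4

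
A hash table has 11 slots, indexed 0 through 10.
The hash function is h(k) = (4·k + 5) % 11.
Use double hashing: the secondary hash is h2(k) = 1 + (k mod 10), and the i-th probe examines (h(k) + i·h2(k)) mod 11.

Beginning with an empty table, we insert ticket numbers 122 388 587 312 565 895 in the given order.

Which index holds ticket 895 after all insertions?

Insert 122: h=9, slot 9 empty → index 9.
Insert 388: h=6, slot 6 empty → index 6.
Insert 587: h=10, slot 10 empty → index 10.
Insert 312: h=10, h2=3, slot 10 occupied → index 2.
Insert 565: h=10, h2=6, slot 10 occupied → index 5.
Insert 895: h=10, h2=6, slots 10,5 occupied → index 0.
Table: [895, ., 312, ., ., 565, 388, ., ., 122, 587]

0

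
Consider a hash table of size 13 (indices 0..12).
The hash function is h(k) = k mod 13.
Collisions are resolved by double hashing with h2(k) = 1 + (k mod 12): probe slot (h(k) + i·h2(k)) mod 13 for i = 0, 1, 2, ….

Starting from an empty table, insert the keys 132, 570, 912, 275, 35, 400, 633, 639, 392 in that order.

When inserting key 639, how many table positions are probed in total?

5

132 hashes to 2; slot 2 is free -> place at 2.
570 hashes to 11; slot 11 is free -> place at 11.
912 hashes to 2, h2=1; 2 taken -> place at 3.
275 hashes to 2, h2=12; 2 taken -> place at 1.
35 hashes to 9; slot 9 is free -> place at 9.
400 hashes to 10; slot 10 is free -> place at 10.
633 hashes to 9, h2=10; 9 taken -> place at 6.
639 hashes to 2, h2=4; 2,6,10,1 taken -> place at 5.
392 hashes to 2, h2=9; 2,11 taken -> place at 7.
Table: [-, 275, 132, 912, -, 639, 633, 392, -, 35, 400, 570, -]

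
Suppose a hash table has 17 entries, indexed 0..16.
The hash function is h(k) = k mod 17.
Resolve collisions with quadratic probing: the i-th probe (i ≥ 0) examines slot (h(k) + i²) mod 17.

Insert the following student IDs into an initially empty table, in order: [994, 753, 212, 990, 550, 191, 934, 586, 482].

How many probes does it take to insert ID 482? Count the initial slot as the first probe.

2

994: h=8 => slot 8
753: h=5 => slot 5
212: h=8, probe 8,9 => slot 9
990: h=4 => slot 4
550: h=6 => slot 6
191: h=4, probe 4,5,8,13 => slot 13
934: h=16 => slot 16
586: h=8, probe 8,9,12 => slot 12
482: h=6, probe 6,7 => slot 7
Table: [—, —, —, —, 990, 753, 550, 482, 994, 212, —, —, 586, 191, —, —, 934]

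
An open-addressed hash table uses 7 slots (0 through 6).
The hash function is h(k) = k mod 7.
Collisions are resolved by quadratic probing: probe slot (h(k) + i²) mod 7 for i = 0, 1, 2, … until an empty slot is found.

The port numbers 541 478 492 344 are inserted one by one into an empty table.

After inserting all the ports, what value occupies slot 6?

541 hashes to 2; slot 2 is free -> place at 2.
478 hashes to 2; 2 taken -> place at 3.
492 hashes to 2; 2,3 taken -> place at 6.
344 hashes to 1; slot 1 is free -> place at 1.
Table: [—, 344, 541, 478, —, —, 492]

492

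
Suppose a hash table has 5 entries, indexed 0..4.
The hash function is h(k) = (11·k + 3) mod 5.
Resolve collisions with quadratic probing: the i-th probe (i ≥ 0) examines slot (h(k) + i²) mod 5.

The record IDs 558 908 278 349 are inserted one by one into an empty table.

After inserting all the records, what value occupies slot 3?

349

558 hashes to 1; slot 1 is free -> place at 1.
908 hashes to 1; 1 taken -> place at 2.
278 hashes to 1; 1,2 taken -> place at 0.
349 hashes to 2; 2 taken -> place at 3.
Table: [278, 558, 908, 349, -]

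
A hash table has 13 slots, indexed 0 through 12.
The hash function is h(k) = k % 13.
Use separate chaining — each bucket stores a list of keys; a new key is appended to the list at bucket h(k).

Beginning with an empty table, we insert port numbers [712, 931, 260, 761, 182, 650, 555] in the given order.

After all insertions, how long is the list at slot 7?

1

Insert 712: h=10, bucket 10 empty -> new chain.
Insert 931: h=8, bucket 8 empty -> new chain.
Insert 260: h=0, bucket 0 empty -> new chain.
Insert 761: h=7, bucket 7 empty -> new chain.
Insert 182: h=0, bucket 0 nonempty -> append to chain.
Insert 650: h=0, bucket 0 nonempty -> append to chain.
Insert 555: h=9, bucket 9 empty -> new chain.
Final buckets:
0: 260 -> 182 -> 650
1: ∅
2: ∅
3: ∅
4: ∅
5: ∅
6: ∅
7: 761
8: 931
9: 555
10: 712
11: ∅
12: ∅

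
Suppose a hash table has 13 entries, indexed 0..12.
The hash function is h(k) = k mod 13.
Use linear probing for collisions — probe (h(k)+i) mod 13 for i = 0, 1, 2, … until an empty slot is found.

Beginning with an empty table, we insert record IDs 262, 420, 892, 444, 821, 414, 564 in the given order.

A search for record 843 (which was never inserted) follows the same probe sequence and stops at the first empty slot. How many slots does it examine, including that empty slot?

262 hashes to 2; slot 2 is free → place at 2.
420 hashes to 4; slot 4 is free → place at 4.
892 hashes to 8; slot 8 is free → place at 8.
444 hashes to 2; 2 taken → place at 3.
821 hashes to 2; 2,3,4 taken → place at 5.
414 hashes to 11; slot 11 is free → place at 11.
564 hashes to 5; 5 taken → place at 6.
Table: [—, —, 262, 444, 420, 821, 564, —, 892, —, —, 414, —]
Lookup 843: h=11, probe 11,12 → slot 12 empty, not found.

2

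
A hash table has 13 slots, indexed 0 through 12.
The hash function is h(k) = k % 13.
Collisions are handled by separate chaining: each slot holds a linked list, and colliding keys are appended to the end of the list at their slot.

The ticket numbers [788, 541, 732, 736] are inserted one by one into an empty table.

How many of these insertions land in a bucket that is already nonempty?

Insert 788: h=8, bucket 8 empty -> new chain.
Insert 541: h=8, bucket 8 nonempty -> append to chain.
Insert 732: h=4, bucket 4 empty -> new chain.
Insert 736: h=8, bucket 8 nonempty -> append to chain.
Final buckets:
0: ∅
1: ∅
2: ∅
3: ∅
4: 732
5: ∅
6: ∅
7: ∅
8: 788 -> 541 -> 736
9: ∅
10: ∅
11: ∅
12: ∅

2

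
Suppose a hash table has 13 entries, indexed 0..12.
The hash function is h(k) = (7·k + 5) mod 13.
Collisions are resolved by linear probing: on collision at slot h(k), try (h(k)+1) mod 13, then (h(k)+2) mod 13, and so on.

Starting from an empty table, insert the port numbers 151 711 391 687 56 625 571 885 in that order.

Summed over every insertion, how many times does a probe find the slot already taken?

Insert 151: h=9, slot 9 empty → index 9.
Insert 711: h=3, slot 3 empty → index 3.
Insert 391: h=12, slot 12 empty → index 12.
Insert 687: h=4, slot 4 empty → index 4.
Insert 56: h=7, slot 7 empty → index 7.
Insert 625: h=12, slot 12 occupied → index 0.
Insert 571: h=11, slot 11 empty → index 11.
Insert 885: h=12, slots 12,0 occupied → index 1.
Table: [625, 885, ., 711, 687, ., ., 56, ., 151, ., 571, 391]

3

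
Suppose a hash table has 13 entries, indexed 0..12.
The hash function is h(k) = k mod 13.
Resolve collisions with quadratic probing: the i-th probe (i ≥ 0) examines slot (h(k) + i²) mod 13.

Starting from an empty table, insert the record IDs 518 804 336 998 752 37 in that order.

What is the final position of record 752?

7

518 hashes to 11; slot 11 is free → place at 11.
804 hashes to 11; 11 taken → place at 12.
336 hashes to 11; 11,12 taken → place at 2.
998 hashes to 10; slot 10 is free → place at 10.
752 hashes to 11; 11,12,2 taken → place at 7.
37 hashes to 11; 11,12,2,7 taken → place at 1.
Table: [∅, 37, 336, ∅, ∅, ∅, ∅, 752, ∅, ∅, 998, 518, 804]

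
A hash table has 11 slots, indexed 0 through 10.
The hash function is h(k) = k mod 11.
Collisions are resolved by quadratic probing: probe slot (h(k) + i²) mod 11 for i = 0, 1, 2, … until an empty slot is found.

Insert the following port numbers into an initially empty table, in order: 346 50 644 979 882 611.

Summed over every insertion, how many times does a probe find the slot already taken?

Insert 346: h=5, slot 5 empty -> index 5.
Insert 50: h=6, slot 6 empty -> index 6.
Insert 644: h=6, slot 6 occupied -> index 7.
Insert 979: h=0, slot 0 empty -> index 0.
Insert 882: h=2, slot 2 empty -> index 2.
Insert 611: h=6, slots 6,7 occupied -> index 10.
Table: [979, ∅, 882, ∅, ∅, 346, 50, 644, ∅, ∅, 611]

3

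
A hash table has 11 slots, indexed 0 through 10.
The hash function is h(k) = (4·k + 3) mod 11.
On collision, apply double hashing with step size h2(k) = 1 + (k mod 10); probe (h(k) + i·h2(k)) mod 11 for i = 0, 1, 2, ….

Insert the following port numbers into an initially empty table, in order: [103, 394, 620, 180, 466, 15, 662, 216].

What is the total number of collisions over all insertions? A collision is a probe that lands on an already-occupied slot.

6

103 hashes to 8; slot 8 is free => place at 8.
394 hashes to 6; slot 6 is free => place at 6.
620 hashes to 8, h2=1; 8 taken => place at 9.
180 hashes to 8, h2=1; 8,9 taken => place at 10.
466 hashes to 8, h2=7; 8 taken => place at 4.
15 hashes to 8, h2=6; 8 taken => place at 3.
662 hashes to 0; slot 0 is free => place at 0.
216 hashes to 9, h2=7; 9 taken => place at 5.
Table: [662, -, -, 15, 466, 216, 394, -, 103, 620, 180]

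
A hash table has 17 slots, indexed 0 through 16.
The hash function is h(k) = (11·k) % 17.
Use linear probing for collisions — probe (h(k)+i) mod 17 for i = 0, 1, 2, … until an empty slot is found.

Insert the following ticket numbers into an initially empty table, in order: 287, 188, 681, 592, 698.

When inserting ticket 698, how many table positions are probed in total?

287: h=12 -> slot 12
188: h=11 -> slot 11
681: h=11, probe 11,12,13 -> slot 13
592: h=1 -> slot 1
698: h=11, probe 11,12,13,14 -> slot 14
Table: [., 592, ., ., ., ., ., ., ., ., ., 188, 287, 681, 698, ., .]

4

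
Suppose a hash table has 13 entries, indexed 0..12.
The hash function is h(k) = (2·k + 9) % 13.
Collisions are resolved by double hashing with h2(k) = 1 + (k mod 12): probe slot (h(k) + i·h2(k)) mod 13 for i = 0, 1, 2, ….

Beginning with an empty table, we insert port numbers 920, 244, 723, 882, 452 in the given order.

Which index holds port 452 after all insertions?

Insert 920: h=3, slot 3 empty → index 3.
Insert 244: h=3, h2=5, slot 3 occupied → index 8.
Insert 723: h=12, slot 12 empty → index 12.
Insert 882: h=5, slot 5 empty → index 5.
Insert 452: h=3, h2=9, slots 3,12,8 occupied → index 4.
Table: [—, —, —, 920, 452, 882, —, —, 244, —, —, —, 723]

4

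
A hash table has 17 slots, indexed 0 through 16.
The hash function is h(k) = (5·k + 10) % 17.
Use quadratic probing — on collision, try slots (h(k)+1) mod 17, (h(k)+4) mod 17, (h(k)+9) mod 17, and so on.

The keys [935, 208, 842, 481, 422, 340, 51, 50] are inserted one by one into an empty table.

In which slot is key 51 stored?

14

935: h=10 → slot 10
208: h=13 → slot 13
842: h=4 → slot 4
481: h=1 → slot 1
422: h=12 → slot 12
340: h=10, probe 10,11 → slot 11
51: h=10, probe 10,11,14 → slot 14
50: h=5 → slot 5
Table: [—, 481, —, —, 842, 50, —, —, —, —, 935, 340, 422, 208, 51, —, —]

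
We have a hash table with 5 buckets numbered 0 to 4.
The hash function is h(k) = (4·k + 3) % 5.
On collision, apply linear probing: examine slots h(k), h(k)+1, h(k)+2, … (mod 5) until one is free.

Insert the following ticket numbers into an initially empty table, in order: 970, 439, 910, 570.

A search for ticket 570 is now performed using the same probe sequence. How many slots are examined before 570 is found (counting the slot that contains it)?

4

Insert 970: h=3, slot 3 empty -> index 3.
Insert 439: h=4, slot 4 empty -> index 4.
Insert 910: h=3, slots 3,4 occupied -> index 0.
Insert 570: h=3, slots 3,4,0 occupied -> index 1.
Table: [910, 570, —, 970, 439]
Lookup 570: h=3, probe 3,4,0,1 → found at 1.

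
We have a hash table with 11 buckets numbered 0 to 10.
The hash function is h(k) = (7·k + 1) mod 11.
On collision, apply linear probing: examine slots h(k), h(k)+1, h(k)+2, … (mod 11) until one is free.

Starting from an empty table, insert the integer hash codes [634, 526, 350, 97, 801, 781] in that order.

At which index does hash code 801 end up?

634 hashes to 6; slot 6 is free -> place at 6.
526 hashes to 9; slot 9 is free -> place at 9.
350 hashes to 9; 9 taken -> place at 10.
97 hashes to 9; 9,10 taken -> place at 0.
801 hashes to 9; 9,10,0 taken -> place at 1.
781 hashes to 1; 1 taken -> place at 2.
Table: [97, 801, 781, —, —, —, 634, —, —, 526, 350]

1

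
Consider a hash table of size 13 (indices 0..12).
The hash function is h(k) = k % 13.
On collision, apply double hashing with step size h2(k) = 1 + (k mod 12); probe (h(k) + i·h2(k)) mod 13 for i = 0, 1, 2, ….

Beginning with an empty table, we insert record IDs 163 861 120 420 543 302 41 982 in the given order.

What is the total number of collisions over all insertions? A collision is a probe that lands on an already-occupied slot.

6

163: h=7 => slot 7
861: h=3 => slot 3
120: h=3, h2=1, probe 3,4 => slot 4
420: h=4, h2=1, probe 4,5 => slot 5
543: h=10 => slot 10
302: h=3, h2=3, probe 3,6 => slot 6
41: h=2 => slot 2
982: h=7, h2=11, probe 7,5,3,1 => slot 1
Table: [—, 982, 41, 861, 120, 420, 302, 163, —, —, 543, —, —]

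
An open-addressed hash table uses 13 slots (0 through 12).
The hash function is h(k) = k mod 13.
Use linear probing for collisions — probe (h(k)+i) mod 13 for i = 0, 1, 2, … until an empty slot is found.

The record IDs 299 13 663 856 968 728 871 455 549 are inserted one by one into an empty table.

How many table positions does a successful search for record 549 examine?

Insert 299: h=0, slot 0 empty → index 0.
Insert 13: h=0, slot 0 occupied → index 1.
Insert 663: h=0, slots 0,1 occupied → index 2.
Insert 856: h=11, slot 11 empty → index 11.
Insert 968: h=6, slot 6 empty → index 6.
Insert 728: h=0, slots 0,1,2 occupied → index 3.
Insert 871: h=0, slots 0,1,2,3 occupied → index 4.
Insert 455: h=0, slots 0,1,2,3,4 occupied → index 5.
Insert 549: h=3, slots 3,4,5,6 occupied → index 7.
Table: [299, 13, 663, 728, 871, 455, 968, 549, -, -, -, 856, -]
Lookup 549: h=3, probe 3,4,5,6,7 → found at 7.

5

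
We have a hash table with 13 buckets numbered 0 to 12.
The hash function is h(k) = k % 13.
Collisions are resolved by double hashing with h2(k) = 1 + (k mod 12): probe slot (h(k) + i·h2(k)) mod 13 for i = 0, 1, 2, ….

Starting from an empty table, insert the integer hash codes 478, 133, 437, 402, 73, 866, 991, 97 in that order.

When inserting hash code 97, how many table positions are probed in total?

7

478: h=10 => slot 10
133: h=3 => slot 3
437: h=8 => slot 8
402: h=12 => slot 12
73: h=8, h2=2, probe 8,10,12,1 => slot 1
866: h=8, h2=3, probe 8,11 => slot 11
991: h=3, h2=8, probe 3,11,6 => slot 6
97: h=6, h2=2, probe 6,8,10,12,1,3,5 => slot 5
Table: [∅, 73, ∅, 133, ∅, 97, 991, ∅, 437, ∅, 478, 866, 402]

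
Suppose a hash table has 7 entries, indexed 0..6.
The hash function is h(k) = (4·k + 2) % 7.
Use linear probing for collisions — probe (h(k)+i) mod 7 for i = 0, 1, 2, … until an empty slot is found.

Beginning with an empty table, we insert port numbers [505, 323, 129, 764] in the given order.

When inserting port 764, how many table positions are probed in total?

4

505 hashes to 6; slot 6 is free -> place at 6.
323 hashes to 6; 6 taken -> place at 0.
129 hashes to 0; 0 taken -> place at 1.
764 hashes to 6; 6,0,1 taken -> place at 2.
Table: [323, 129, 764, ., ., ., 505]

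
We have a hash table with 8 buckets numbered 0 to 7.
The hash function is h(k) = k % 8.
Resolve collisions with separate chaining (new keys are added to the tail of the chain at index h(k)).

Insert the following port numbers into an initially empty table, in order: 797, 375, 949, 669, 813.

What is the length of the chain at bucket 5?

4

797 -> bucket 5
375 -> bucket 7
949 -> bucket 5 (collision)
669 -> bucket 5 (collision)
813 -> bucket 5 (collision)
Final buckets:
0: ∅
1: ∅
2: ∅
3: ∅
4: ∅
5: 797 -> 949 -> 669 -> 813
6: ∅
7: 375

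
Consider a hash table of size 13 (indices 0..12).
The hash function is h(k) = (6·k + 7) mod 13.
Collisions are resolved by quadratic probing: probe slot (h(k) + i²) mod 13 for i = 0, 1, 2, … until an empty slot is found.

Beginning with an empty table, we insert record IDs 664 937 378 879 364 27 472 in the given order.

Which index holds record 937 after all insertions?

Insert 664: h=0, slot 0 empty -> index 0.
Insert 937: h=0, slot 0 occupied -> index 1.
Insert 378: h=0, slots 0,1 occupied -> index 4.
Insert 879: h=3, slot 3 empty -> index 3.
Insert 364: h=7, slot 7 empty -> index 7.
Insert 27: h=0, slots 0,1,4 occupied -> index 9.
Insert 472: h=5, slot 5 empty -> index 5.
Table: [664, 937, _, 879, 378, 472, _, 364, _, 27, _, _, _]

1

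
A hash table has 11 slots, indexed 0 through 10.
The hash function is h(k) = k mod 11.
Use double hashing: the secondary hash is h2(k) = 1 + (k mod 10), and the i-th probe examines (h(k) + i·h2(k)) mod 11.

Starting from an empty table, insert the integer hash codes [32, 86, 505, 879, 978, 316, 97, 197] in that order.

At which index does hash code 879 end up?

Insert 32: h=10, slot 10 empty → index 10.
Insert 86: h=9, slot 9 empty → index 9.
Insert 505: h=10, h2=6, slot 10 occupied → index 5.
Insert 879: h=10, h2=10, slots 10,9 occupied → index 8.
Insert 978: h=10, h2=9, slots 10,8 occupied → index 6.
Insert 316: h=8, h2=7, slot 8 occupied → index 4.
Insert 97: h=9, h2=8, slots 9,6 occupied → index 3.
Insert 197: h=10, h2=8, slot 10 occupied → index 7.
Table: [—, —, —, 97, 316, 505, 978, 197, 879, 86, 32]

8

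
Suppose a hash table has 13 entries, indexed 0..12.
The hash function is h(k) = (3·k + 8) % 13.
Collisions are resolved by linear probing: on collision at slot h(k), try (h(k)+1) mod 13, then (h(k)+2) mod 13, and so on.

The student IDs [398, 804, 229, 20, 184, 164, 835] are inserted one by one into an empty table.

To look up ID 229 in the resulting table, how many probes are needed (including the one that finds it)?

2

Insert 398: h=6, slot 6 empty -> index 6.
Insert 804: h=2, slot 2 empty -> index 2.
Insert 229: h=6, slot 6 occupied -> index 7.
Insert 20: h=3, slot 3 empty -> index 3.
Insert 184: h=1, slot 1 empty -> index 1.
Insert 164: h=6, slots 6,7 occupied -> index 8.
Insert 835: h=4, slot 4 empty -> index 4.
Table: [∅, 184, 804, 20, 835, ∅, 398, 229, 164, ∅, ∅, ∅, ∅]
Lookup 229: h=6, probe 6,7 → found at 7.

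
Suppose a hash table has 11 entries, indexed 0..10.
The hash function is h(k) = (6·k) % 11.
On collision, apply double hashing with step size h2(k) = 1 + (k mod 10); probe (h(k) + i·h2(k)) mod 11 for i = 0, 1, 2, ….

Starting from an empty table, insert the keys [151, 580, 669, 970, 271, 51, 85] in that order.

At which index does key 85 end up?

Insert 151: h=4, slot 4 empty -> index 4.
Insert 580: h=4, h2=1, slot 4 occupied -> index 5.
Insert 669: h=10, slot 10 empty -> index 10.
Insert 970: h=1, slot 1 empty -> index 1.
Insert 271: h=9, slot 9 empty -> index 9.
Insert 51: h=9, h2=2, slot 9 occupied -> index 0.
Insert 85: h=4, h2=6, slots 4,10,5,0 occupied -> index 6.
Table: [51, 970, ., ., 151, 580, 85, ., ., 271, 669]

6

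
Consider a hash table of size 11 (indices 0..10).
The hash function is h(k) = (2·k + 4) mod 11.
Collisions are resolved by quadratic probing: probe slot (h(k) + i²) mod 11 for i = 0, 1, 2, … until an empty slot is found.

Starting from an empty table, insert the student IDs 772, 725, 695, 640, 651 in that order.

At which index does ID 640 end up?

772 hashes to 8; slot 8 is free → place at 8.
725 hashes to 2; slot 2 is free → place at 2.
695 hashes to 8; 8 taken → place at 9.
640 hashes to 8; 8,9 taken → place at 1.
651 hashes to 8; 8,9,1 taken → place at 6.
Table: [∅, 640, 725, ∅, ∅, ∅, 651, ∅, 772, 695, ∅]

1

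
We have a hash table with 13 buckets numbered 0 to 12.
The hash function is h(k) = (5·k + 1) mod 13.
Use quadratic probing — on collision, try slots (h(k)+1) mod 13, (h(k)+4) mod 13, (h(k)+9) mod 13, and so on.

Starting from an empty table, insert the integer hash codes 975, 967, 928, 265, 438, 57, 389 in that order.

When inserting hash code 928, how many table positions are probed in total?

975: h=1 → slot 1
967: h=0 → slot 0
928: h=0, probe 0,1,4 → slot 4
265: h=0, probe 0,1,4,9 → slot 9
438: h=7 → slot 7
57: h=0, probe 0,1,4,9,3 → slot 3
389: h=9, probe 9,10 → slot 10
Table: [967, 975, ., 57, 928, ., ., 438, ., 265, 389, ., .]

3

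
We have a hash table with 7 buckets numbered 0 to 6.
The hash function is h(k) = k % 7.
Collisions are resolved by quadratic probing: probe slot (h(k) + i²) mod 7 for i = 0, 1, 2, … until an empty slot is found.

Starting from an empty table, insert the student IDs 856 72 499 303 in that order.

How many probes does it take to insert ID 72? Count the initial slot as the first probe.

856 hashes to 2; slot 2 is free → place at 2.
72 hashes to 2; 2 taken → place at 3.
499 hashes to 2; 2,3 taken → place at 6.
303 hashes to 2; 2,3,6 taken → place at 4.
Table: [—, —, 856, 72, 303, —, 499]

2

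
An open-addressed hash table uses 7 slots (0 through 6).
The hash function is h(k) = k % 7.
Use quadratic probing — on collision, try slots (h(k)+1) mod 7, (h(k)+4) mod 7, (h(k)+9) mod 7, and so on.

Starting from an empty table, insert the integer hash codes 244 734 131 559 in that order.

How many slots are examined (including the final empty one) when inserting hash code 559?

3

244: h=6 -> slot 6
734: h=6, probe 6,0 -> slot 0
131: h=5 -> slot 5
559: h=6, probe 6,0,3 -> slot 3
Table: [734, ∅, ∅, 559, ∅, 131, 244]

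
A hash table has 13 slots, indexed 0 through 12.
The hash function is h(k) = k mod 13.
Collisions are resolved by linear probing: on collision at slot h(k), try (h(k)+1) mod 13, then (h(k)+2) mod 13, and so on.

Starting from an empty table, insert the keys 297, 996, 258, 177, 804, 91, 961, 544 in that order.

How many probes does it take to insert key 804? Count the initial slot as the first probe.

297 hashes to 11; slot 11 is free => place at 11.
996 hashes to 8; slot 8 is free => place at 8.
258 hashes to 11; 11 taken => place at 12.
177 hashes to 8; 8 taken => place at 9.
804 hashes to 11; 11,12 taken => place at 0.
91 hashes to 0; 0 taken => place at 1.
961 hashes to 12; 12,0,1 taken => place at 2.
544 hashes to 11; 11,12,0,1,2 taken => place at 3.
Table: [804, 91, 961, 544, ∅, ∅, ∅, ∅, 996, 177, ∅, 297, 258]

3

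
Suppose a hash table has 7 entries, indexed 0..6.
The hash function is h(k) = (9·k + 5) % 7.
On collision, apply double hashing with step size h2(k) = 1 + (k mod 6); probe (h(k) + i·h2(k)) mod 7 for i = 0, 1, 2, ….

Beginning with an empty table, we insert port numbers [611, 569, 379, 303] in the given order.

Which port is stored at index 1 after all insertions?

611: h=2 → slot 2
569: h=2, h2=6, probe 2,1 → slot 1
379: h=0 → slot 0
303: h=2, h2=4, probe 2,6 → slot 6
Table: [379, 569, 611, —, —, —, 303]

569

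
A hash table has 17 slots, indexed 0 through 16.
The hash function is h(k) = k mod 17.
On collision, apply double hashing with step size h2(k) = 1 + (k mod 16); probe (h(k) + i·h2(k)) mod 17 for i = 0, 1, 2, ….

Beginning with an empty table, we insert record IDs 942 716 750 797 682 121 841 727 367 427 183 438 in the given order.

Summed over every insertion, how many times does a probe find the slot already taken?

15

942: h=7 -> slot 7
716: h=2 -> slot 2
750: h=2, h2=15, probe 2,0 -> slot 0
797: h=15 -> slot 15
682: h=2, h2=11, probe 2,13 -> slot 13
121: h=2, h2=10, probe 2,12 -> slot 12
841: h=8 -> slot 8
727: h=13, h2=8, probe 13,4 -> slot 4
367: h=10 -> slot 10
427: h=2, h2=12, probe 2,14 -> slot 14
183: h=13, h2=8, probe 13,4,12,3 -> slot 3
438: h=13, h2=7, probe 13,3,10,0,7,14,4,11 -> slot 11
Table: [750, ., 716, 183, 727, ., ., 942, 841, ., 367, 438, 121, 682, 427, 797, .]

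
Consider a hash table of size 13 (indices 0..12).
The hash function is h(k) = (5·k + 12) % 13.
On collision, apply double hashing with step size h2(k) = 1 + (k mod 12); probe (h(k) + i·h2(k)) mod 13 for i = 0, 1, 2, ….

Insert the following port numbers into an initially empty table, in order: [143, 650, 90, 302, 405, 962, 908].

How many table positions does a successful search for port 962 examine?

3

143: h=12 => slot 12
650: h=12, h2=3, probe 12,2 => slot 2
90: h=7 => slot 7
302: h=1 => slot 1
405: h=9 => slot 9
962: h=12, h2=3, probe 12,2,5 => slot 5
908: h=2, h2=9, probe 2,11 => slot 11
Table: [., 302, 650, ., ., 962, ., 90, ., 405, ., 908, 143]
Lookup 962: h=12, h2=3, probe 12,2,5 → found at 5.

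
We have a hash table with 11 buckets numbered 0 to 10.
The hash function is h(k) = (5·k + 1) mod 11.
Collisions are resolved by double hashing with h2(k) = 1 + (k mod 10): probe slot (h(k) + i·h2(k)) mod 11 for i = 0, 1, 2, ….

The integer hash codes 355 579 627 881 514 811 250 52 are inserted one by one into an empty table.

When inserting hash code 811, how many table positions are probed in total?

2

355: h=5 → slot 5
579: h=3 → slot 3
627: h=1 → slot 1
881: h=6 → slot 6
514: h=8 → slot 8
811: h=8, h2=2, probe 8,10 → slot 10
250: h=8, h2=1, probe 8,9 → slot 9
52: h=8, h2=3, probe 8,0 → slot 0
Table: [52, 627, —, 579, —, 355, 881, —, 514, 250, 811]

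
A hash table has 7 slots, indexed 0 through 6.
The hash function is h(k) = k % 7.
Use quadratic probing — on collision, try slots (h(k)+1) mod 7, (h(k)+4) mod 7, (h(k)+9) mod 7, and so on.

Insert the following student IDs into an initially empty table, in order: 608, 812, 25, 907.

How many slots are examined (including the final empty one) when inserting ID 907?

2

608: h=6 => slot 6
812: h=0 => slot 0
25: h=4 => slot 4
907: h=4, probe 4,5 => slot 5
Table: [812, -, -, -, 25, 907, 608]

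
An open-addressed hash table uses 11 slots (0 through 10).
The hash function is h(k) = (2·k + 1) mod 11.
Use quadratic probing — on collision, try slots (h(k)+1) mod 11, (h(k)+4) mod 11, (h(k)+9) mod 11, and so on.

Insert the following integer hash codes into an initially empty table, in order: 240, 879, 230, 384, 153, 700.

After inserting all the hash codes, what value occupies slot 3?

384

Insert 240: h=8, slot 8 empty -> index 8.
Insert 879: h=10, slot 10 empty -> index 10.
Insert 230: h=10, slot 10 occupied -> index 0.
Insert 384: h=10, slots 10,0 occupied -> index 3.
Insert 153: h=10, slots 10,0,3,8 occupied -> index 4.
Insert 700: h=4, slot 4 occupied -> index 5.
Table: [230, _, _, 384, 153, 700, _, _, 240, _, 879]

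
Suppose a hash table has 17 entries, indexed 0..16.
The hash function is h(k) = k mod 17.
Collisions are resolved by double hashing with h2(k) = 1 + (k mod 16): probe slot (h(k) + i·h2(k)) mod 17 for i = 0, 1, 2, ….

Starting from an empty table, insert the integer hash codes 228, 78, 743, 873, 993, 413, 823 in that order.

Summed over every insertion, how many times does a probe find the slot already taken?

2

228: h=7 -> slot 7
78: h=10 -> slot 10
743: h=12 -> slot 12
873: h=6 -> slot 6
993: h=7, h2=2, probe 7,9 -> slot 9
413: h=5 -> slot 5
823: h=7, h2=8, probe 7,15 -> slot 15
Table: [—, —, —, —, —, 413, 873, 228, —, 993, 78, —, 743, —, —, 823, —]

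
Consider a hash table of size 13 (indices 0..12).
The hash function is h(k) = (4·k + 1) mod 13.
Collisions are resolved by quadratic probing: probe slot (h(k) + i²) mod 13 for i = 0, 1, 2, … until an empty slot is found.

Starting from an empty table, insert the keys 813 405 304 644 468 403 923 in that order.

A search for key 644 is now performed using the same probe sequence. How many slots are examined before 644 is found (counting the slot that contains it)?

2

813 hashes to 3; slot 3 is free → place at 3.
405 hashes to 9; slot 9 is free → place at 9.
304 hashes to 8; slot 8 is free → place at 8.
644 hashes to 3; 3 taken → place at 4.
468 hashes to 1; slot 1 is free → place at 1.
403 hashes to 1; 1 taken → place at 2.
923 hashes to 1; 1,2 taken → place at 5.
Table: [_, 468, 403, 813, 644, 923, _, _, 304, 405, _, _, _]
Lookup 644: h=3, probe 3,4 → found at 4.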